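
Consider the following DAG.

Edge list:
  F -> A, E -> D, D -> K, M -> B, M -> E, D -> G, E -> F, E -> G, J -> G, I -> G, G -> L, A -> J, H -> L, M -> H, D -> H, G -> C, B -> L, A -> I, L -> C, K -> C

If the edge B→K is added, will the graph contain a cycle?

No

Adding B→K creates a cycle iff K can already reach B.
Explore from K: no path reaches B. The graph stays acyclic.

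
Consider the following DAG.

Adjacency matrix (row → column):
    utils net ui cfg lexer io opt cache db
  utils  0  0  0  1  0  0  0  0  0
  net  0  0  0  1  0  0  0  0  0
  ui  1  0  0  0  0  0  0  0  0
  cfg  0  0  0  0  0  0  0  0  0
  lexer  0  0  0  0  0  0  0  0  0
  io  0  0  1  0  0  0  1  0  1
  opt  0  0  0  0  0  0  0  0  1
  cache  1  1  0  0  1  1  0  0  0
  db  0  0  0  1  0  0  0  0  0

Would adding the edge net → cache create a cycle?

Yes

Adding net→cache creates a cycle iff cache can already reach net.
Path from cache: cache → net.
So cache → … → net → cache is a cycle.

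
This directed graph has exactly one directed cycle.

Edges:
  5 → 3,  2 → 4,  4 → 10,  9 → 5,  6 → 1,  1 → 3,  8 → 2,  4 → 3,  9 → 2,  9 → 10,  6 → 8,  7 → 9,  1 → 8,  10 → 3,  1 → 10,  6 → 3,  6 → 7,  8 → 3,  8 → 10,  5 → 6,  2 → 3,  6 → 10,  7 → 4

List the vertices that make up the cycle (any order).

5, 6, 7, 9

DFS with gray/black marking from 6:
6 gray
  10 gray
    3 gray
    3 black
  10 black
  8 gray
    8→3: 3 black — skip
    2 gray
      4 gray
        4→10: 10 black — skip
        4→3: 3 black — skip
      4 black
      2→3: 3 black — skip
    2 black
    8→10: 10 black — skip
  8 black
  1 gray
    1→8: 8 black — skip
    1→3: 3 black — skip
    1→10: 10 black — skip
  1 black
  6→3: 3 black — skip
  7 gray
    7→4: 4 black — skip
    9 gray
      5 gray
        5→6: 6 is gray → back edge
Back edge closes the cycle 6 → 7 → 9 → 5 → 6; its vertices are {5, 6, 7, 9}.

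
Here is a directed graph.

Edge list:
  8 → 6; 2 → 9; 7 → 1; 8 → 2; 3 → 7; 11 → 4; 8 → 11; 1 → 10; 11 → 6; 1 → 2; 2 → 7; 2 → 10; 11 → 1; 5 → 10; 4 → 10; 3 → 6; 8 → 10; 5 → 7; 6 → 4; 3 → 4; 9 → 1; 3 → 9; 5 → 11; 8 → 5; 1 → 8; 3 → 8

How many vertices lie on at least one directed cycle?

7

A vertex is on a directed cycle iff it belongs to a strongly connected component of size ≥ 2 (or has a self-loop).
The vertices on cycles are {1, 2, 5, 7, 8, 9, 11} — 7 in total.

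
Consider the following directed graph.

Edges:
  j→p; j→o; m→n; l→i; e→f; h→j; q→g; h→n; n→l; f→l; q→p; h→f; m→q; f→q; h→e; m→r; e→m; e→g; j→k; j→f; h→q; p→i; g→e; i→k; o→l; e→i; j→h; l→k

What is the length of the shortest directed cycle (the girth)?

For each vertex v, BFS finds the shortest path from v back to v.
The shortest such closed walk is h → j → h, length 2.

2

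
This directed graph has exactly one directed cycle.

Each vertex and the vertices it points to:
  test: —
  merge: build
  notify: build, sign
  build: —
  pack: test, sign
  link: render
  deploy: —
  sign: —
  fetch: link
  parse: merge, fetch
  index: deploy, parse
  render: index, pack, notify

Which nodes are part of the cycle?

link, fetch, index, parse, render

DFS with gray/black marking from render:
render gray
  index gray
    deploy gray
    deploy black
    parse gray
      merge gray
        build gray
        build black
      merge black
      fetch gray
        link gray
          link→render: render is gray → back edge
Back edge closes the cycle render → index → parse → fetch → link → render; its vertices are {link, fetch, index, parse, render}.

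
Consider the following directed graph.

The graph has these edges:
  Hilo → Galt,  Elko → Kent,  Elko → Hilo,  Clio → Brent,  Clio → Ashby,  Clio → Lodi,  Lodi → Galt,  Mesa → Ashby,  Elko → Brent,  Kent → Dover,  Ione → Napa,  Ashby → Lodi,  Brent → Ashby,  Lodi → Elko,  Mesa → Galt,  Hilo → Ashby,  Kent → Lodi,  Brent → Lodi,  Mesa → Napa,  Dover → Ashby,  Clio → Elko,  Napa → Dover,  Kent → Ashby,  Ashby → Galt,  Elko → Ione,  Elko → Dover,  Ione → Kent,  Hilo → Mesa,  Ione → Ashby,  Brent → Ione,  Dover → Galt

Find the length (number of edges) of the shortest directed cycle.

3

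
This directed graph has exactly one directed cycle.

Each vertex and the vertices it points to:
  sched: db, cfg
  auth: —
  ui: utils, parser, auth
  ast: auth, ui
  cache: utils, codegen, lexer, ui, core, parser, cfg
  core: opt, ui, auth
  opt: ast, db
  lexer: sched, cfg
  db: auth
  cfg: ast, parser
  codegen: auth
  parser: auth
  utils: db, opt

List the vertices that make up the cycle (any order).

ui, ast, opt, utils

DFS with gray/black marking from ui:
ui gray
  utils gray
    db gray
      auth gray
      auth black
    db black
    opt gray
      ast gray
        ast→auth: auth black — skip
        ast→ui: ui is gray → back edge
Back edge closes the cycle ui → utils → opt → ast → ui; its vertices are {ui, ast, opt, utils}.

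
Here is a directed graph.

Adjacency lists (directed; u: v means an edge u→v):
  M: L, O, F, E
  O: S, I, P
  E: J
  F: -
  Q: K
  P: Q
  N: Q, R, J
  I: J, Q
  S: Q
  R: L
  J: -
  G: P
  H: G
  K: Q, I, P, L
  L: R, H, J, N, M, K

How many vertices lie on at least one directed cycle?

12

A vertex is on a directed cycle iff it belongs to a strongly connected component of size ≥ 2 (or has a self-loop).
The vertices on cycles are {G, H, I, K, L, M, N, O, P, Q, R, S} — 12 in total.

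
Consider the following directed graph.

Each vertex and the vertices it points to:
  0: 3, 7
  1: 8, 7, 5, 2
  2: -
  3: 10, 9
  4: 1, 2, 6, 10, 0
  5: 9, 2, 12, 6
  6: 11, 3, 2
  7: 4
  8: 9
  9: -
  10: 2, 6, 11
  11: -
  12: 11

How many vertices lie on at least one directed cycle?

7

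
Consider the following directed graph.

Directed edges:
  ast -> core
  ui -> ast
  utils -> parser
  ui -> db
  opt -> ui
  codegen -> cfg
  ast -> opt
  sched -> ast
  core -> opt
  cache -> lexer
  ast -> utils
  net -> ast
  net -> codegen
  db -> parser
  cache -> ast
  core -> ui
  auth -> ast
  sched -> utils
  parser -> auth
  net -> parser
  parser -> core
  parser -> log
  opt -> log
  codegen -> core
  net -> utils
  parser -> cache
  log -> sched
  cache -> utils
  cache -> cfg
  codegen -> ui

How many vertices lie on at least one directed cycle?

11

A vertex is on a directed cycle iff it belongs to a strongly connected component of size ≥ 2 (or has a self-loop).
The vertices on cycles are {db, ui, ast, log, opt, auth, core, cache, sched, utils, parser} — 11 in total.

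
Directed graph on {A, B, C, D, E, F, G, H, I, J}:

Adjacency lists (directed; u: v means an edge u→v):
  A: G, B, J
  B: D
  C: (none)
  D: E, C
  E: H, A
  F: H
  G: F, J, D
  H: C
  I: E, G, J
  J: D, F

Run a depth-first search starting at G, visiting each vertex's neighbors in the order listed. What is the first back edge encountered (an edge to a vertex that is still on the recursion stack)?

A→G

DFS from G (visiting each vertex's neighbors in the order listed); mark gray on enter, black on exit:
G gray
  F gray
    H gray
      C gray
      C black
    H black
  F black
  J gray
    D gray
      E gray
        E→H: H black — skip
        A gray
          A→G: G is gray → back edge
First back edge: A → G.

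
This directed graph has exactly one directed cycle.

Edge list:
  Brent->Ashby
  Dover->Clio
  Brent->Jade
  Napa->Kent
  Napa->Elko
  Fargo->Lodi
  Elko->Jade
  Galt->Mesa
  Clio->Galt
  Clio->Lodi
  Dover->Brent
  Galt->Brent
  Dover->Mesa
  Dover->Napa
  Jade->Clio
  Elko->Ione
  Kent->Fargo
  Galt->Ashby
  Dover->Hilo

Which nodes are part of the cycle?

Clio, Galt, Jade, Brent

DFS with gray/black marking from Clio:
Clio gray
  Galt gray
    Mesa gray
    Mesa black
    Brent gray
      Jade gray
        Jade→Clio: Clio is gray → back edge
Back edge closes the cycle Clio → Galt → Brent → Jade → Clio; its vertices are {Clio, Galt, Jade, Brent}.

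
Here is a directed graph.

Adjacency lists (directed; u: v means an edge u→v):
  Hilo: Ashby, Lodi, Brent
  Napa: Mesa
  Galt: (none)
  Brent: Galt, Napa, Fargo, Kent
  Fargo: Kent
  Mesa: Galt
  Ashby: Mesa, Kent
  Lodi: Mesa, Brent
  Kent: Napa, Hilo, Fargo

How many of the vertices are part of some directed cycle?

6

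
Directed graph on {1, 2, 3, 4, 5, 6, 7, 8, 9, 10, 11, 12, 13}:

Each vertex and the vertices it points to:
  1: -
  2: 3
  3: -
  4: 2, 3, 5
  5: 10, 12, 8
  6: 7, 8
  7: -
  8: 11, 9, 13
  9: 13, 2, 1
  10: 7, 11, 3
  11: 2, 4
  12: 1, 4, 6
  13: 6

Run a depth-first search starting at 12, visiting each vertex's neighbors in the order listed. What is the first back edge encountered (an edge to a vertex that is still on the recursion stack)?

DFS from 12 (visiting each vertex's neighbors in the order listed); mark gray on enter, black on exit:
12 gray
  1 gray
  1 black
  4 gray
    2 gray
      3 gray
      3 black
    2 black
    4→3: 3 black — skip
    5 gray
      10 gray
        7 gray
        7 black
        11 gray
          11→2: 2 black — skip
          11→4: 4 is gray → back edge
First back edge: 11 → 4.

11→4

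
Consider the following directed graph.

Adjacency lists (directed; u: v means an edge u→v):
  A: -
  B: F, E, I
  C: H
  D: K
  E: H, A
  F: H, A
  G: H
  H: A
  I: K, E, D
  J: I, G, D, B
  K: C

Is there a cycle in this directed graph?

No

DFS with white/gray/black marking, starting from G:
G gray
  H gray
    A gray
    A black
  H black
G black
B gray
  F gray
    F→H: H black — skip
    F→A: A black — skip
  F black
  E gray
    E→H: H black — skip
    E→A: A black — skip
  E black
  I gray
    K gray
      C gray
        C→H: H black — skip
      C black
    K black
    I→E: E black — skip
    D gray
      D→K: K black — skip
    D black
  I black
B black
J gray
  J→I: I black — skip
  J→G: G black — skip
  J→D: D black — skip
  J→B: B black — skip
J black
Every edge goes to a white or black vertex — no back edge, so the graph is acyclic.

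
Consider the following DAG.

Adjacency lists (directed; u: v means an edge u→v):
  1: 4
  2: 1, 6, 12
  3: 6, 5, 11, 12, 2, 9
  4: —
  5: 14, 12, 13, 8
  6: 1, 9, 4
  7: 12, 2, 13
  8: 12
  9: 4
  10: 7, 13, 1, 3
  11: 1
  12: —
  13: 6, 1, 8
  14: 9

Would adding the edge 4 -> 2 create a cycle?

Yes

Adding 4→2 creates a cycle iff 2 can already reach 4.
Path from 2: 2 → 6 → 4.
So 2 → … → 4 → 2 is a cycle.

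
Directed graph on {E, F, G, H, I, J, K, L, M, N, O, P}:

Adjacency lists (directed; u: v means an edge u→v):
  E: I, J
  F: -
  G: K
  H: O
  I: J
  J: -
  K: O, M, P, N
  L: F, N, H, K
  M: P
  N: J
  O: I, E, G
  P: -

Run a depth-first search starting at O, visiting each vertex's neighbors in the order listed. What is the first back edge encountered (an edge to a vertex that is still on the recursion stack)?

K→O

DFS from O (visiting each vertex's neighbors in the order listed); mark gray on enter, black on exit:
O gray
  I gray
    J gray
    J black
  I black
  E gray
    E→I: I black — skip
    E→J: J black — skip
  E black
  G gray
    K gray
      K→O: O is gray → back edge
First back edge: K → O.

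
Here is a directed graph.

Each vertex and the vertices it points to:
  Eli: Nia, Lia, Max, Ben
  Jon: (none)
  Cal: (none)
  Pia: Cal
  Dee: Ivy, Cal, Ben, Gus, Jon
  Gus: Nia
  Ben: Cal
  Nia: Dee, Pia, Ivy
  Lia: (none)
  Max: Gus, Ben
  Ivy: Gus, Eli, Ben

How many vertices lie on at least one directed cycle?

A vertex is on a directed cycle iff it belongs to a strongly connected component of size ≥ 2 (or has a self-loop).
The vertices on cycles are {Dee, Eli, Gus, Ivy, Max, Nia} — 6 in total.

6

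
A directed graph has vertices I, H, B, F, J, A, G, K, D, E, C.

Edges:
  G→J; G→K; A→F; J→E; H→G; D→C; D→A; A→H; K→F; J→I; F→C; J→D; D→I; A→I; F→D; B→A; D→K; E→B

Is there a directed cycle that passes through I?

No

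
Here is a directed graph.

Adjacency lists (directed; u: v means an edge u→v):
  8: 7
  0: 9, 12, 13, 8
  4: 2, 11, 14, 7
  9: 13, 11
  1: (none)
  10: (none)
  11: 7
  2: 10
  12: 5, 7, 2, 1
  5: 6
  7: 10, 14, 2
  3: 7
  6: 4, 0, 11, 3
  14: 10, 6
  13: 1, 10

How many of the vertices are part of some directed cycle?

A vertex is on a directed cycle iff it belongs to a strongly connected component of size ≥ 2 (or has a self-loop).
The vertices on cycles are {0, 3, 4, 5, 6, 7, 8, 9, 11, 12, 14} — 11 in total.

11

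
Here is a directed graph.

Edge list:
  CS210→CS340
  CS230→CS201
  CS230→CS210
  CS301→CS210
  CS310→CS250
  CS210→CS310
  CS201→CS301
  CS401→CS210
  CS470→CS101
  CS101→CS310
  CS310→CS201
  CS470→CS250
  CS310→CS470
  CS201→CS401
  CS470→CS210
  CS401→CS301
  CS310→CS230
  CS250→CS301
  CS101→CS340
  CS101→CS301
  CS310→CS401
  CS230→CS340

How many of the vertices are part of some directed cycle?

9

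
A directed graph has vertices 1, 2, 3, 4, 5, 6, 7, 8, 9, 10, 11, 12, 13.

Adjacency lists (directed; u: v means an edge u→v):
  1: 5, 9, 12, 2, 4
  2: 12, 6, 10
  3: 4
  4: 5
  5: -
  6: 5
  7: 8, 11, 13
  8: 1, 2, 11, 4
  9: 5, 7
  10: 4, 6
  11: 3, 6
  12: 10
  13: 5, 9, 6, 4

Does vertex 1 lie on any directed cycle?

1 is on a cycle iff 1 can reach itself via ≥1 edge.
1 → 9 → 7 → 8 → 1 — yes.

Yes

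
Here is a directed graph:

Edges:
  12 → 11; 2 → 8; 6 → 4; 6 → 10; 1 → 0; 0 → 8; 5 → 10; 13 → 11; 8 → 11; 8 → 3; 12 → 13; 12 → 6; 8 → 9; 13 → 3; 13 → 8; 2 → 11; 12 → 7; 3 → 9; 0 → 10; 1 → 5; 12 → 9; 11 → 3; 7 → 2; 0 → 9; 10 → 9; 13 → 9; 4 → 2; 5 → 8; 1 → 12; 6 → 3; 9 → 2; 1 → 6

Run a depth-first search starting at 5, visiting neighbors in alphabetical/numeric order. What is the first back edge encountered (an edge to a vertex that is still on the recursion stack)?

2→8

DFS from 5 (visiting neighbors in alphabetical/numeric order); mark gray on enter, black on exit:
5 gray
  8 gray
    3 gray
      9 gray
        2 gray
          2→8: 8 is gray → back edge
First back edge: 2 → 8.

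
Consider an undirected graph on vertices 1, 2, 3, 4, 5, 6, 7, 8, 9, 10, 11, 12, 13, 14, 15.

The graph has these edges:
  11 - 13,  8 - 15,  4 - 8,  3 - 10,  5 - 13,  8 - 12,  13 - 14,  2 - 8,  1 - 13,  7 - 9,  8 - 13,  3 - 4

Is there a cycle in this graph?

No

DFS, tracking each vertex's parent; an edge to a visited non-parent vertex closes a cycle.
Start from 2:
visit 2 (parent –)
  visit 8 (parent 2)
    visit 4 (parent 8)
      visit 3 (parent 4)
        visit 10 (parent 3)
          10–3: parent, skip
        3–4: parent, skip
      4–8: parent, skip
    visit 13 (parent 8)
      visit 11 (parent 13)
        11–13: parent, skip
      13–8: parent, skip
      visit 1 (parent 13)
        1–13: parent, skip
      visit 5 (parent 13)
        5–13: parent, skip
      visit 14 (parent 13)
        14–13: parent, skip
    8–2: parent, skip
    visit 12 (parent 8)
      12–8: parent, skip
    visit 15 (parent 8)
      15–8: parent, skip
visit 6 (parent –)
visit 7 (parent –)
  visit 9 (parent 7)
    9–7: parent, skip
No non-parent visited neighbor found — the graph is a forest.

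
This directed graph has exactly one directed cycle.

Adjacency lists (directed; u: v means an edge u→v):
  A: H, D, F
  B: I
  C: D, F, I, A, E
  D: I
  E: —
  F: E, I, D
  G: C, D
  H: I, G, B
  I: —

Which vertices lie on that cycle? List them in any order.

A, C, G, H

DFS with gray/black marking from A:
A gray
  H gray
    I gray
    I black
    G gray
      C gray
        D gray
          D→I: I black — skip
        D black
        F gray
          E gray
          E black
          F→I: I black — skip
          F→D: D black — skip
        F black
        C→I: I black — skip
        C→A: A is gray → back edge
Back edge closes the cycle A → H → G → C → A; its vertices are {A, C, G, H}.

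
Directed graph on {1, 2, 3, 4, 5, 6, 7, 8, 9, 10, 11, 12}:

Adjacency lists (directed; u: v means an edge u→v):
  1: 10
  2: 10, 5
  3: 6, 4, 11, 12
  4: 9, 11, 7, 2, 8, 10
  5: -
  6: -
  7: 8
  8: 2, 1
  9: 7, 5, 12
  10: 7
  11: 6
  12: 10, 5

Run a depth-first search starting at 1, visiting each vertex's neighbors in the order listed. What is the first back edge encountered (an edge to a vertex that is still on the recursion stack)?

DFS from 1 (visiting each vertex's neighbors in the order listed); mark gray on enter, black on exit:
1 gray
  10 gray
    7 gray
      8 gray
        2 gray
          2→10: 10 is gray → back edge
First back edge: 2 → 10.

2->10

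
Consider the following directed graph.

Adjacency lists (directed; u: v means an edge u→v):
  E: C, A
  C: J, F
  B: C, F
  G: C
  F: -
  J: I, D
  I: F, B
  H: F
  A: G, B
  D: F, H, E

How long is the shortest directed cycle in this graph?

4

For each vertex v, BFS finds the shortest path from v back to v.
The shortest such closed walk is E → C → J → D → E, length 4.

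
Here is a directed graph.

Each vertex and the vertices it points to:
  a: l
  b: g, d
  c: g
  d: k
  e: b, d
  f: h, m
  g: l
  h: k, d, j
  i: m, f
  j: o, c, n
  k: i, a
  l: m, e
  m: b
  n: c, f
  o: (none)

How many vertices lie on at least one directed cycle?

14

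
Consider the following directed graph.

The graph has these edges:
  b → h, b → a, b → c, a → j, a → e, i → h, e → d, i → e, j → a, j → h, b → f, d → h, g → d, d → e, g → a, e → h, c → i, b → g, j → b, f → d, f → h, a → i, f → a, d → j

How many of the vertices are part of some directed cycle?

9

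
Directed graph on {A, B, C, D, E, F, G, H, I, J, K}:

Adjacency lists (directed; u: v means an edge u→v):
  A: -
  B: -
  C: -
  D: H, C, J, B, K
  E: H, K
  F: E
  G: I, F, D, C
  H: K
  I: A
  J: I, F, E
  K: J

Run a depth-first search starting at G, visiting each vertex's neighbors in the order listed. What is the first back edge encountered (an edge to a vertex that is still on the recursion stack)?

DFS from G (visiting each vertex's neighbors in the order listed); mark gray on enter, black on exit:
G gray
  I gray
    A gray
    A black
  I black
  F gray
    E gray
      H gray
        K gray
          J gray
            J→I: I black — skip
            J→F: F is gray → back edge
First back edge: J → F.

J→F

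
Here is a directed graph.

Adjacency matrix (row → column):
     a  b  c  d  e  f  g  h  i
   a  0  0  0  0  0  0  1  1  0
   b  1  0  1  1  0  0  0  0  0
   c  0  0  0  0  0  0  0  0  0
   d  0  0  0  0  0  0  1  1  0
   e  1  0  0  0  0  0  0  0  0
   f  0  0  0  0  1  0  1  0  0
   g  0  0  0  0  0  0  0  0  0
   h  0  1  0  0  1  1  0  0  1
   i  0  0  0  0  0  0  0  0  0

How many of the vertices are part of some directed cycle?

A vertex is on a directed cycle iff it belongs to a strongly connected component of size ≥ 2 (or has a self-loop).
The vertices on cycles are {a, b, d, e, f, h} — 6 in total.

6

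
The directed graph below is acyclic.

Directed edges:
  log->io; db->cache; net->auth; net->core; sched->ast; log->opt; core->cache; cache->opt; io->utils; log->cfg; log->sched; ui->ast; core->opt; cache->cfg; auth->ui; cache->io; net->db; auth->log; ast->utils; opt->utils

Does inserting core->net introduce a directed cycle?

Yes

Adding core→net creates a cycle iff net can already reach core.
Path from net: net → core.
So net → … → core → net is a cycle.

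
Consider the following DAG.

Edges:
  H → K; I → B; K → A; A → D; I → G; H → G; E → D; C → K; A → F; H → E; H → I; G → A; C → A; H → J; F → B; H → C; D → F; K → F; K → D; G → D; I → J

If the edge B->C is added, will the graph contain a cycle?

Adding B→C creates a cycle iff C can already reach B.
Path from C: C → K → F → B.
So C → … → B → C is a cycle.

Yes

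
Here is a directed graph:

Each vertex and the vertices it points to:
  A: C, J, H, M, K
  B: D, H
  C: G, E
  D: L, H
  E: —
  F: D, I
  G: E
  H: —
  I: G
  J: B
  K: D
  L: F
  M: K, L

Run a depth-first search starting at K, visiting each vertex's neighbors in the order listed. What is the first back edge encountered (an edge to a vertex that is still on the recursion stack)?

F→D

DFS from K (visiting each vertex's neighbors in the order listed); mark gray on enter, black on exit:
K gray
  D gray
    L gray
      F gray
        F→D: D is gray → back edge
First back edge: F → D.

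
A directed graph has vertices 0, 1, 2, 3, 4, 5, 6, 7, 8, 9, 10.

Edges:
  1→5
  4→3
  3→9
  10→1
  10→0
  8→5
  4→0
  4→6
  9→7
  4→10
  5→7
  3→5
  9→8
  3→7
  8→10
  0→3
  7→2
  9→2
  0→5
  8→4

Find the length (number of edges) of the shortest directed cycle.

4

For each vertex v, BFS finds the shortest path from v back to v.
The shortest such closed walk is 8 → 4 → 3 → 9 → 8, length 4.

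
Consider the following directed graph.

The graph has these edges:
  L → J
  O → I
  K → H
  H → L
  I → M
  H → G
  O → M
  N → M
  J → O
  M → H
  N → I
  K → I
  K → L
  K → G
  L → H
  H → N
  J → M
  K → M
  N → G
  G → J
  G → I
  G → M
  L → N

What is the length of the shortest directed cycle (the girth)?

For each vertex v, BFS finds the shortest path from v back to v.
The shortest such closed walk is L → H → L, length 2.

2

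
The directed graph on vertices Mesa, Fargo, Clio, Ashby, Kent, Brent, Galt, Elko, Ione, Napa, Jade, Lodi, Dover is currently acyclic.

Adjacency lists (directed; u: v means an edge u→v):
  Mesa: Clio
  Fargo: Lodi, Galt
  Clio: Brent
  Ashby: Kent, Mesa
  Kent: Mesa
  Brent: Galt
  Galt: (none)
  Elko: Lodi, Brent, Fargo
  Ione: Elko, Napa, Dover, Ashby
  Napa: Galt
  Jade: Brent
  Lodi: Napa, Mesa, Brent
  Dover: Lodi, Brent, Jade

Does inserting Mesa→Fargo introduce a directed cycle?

Yes

Adding Mesa→Fargo creates a cycle iff Fargo can already reach Mesa.
Path from Fargo: Fargo → Lodi → Mesa.
So Fargo → … → Mesa → Fargo is a cycle.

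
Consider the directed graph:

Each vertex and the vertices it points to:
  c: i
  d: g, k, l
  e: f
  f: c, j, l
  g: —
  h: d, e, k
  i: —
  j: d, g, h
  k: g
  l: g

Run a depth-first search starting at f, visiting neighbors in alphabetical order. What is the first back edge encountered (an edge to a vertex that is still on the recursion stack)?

e->f

DFS from f (visiting neighbors in alphabetical order); mark gray on enter, black on exit:
f gray
  c gray
    i gray
    i black
  c black
  j gray
    d gray
      g gray
      g black
      k gray
        k→g: g black — skip
      k black
      l gray
        l→g: g black — skip
      l black
    d black
    j→g: g black — skip
    h gray
      h→d: d black — skip
      e gray
        e→f: f is gray → back edge
First back edge: e → f.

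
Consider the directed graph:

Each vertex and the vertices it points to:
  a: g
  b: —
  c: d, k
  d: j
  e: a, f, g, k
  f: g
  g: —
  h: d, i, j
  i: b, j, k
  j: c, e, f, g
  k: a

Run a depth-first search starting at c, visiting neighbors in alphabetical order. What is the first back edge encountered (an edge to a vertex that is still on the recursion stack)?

DFS from c (visiting neighbors in alphabetical order); mark gray on enter, black on exit:
c gray
  d gray
    j gray
      j→c: c is gray → back edge
First back edge: j → c.

j→c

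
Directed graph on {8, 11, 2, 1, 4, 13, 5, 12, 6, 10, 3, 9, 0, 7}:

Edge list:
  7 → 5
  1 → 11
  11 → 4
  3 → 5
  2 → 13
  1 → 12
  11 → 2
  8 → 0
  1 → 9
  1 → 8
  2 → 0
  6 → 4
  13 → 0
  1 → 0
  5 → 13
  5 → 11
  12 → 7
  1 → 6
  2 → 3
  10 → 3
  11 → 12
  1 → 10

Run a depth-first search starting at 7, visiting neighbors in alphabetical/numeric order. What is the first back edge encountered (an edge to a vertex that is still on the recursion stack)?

DFS from 7 (visiting neighbors in alphabetical/numeric order); mark gray on enter, black on exit:
7 gray
  5 gray
    11 gray
      2 gray
        0 gray
        0 black
        3 gray
          3→5: 5 is gray → back edge
First back edge: 3 → 5.

3→5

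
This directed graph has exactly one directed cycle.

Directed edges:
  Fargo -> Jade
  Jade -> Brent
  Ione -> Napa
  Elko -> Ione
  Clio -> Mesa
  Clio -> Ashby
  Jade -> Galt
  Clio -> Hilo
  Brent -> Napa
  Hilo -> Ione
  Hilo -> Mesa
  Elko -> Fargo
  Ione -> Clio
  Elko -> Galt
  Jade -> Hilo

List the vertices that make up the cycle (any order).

Clio, Hilo, Ione

DFS with gray/black marking from Ione:
Ione gray
  Napa gray
  Napa black
  Clio gray
    Ashby gray
    Ashby black
    Hilo gray
      Hilo→Ione: Ione is gray → back edge
Back edge closes the cycle Ione → Clio → Hilo → Ione; its vertices are {Clio, Hilo, Ione}.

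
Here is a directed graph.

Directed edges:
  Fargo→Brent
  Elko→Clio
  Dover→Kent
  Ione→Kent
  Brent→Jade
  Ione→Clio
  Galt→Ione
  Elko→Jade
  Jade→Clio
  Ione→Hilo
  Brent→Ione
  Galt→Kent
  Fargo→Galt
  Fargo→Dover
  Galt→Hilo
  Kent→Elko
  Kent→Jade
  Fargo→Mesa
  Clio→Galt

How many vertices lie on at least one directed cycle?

6

A vertex is on a directed cycle iff it belongs to a strongly connected component of size ≥ 2 (or has a self-loop).
The vertices on cycles are {Clio, Elko, Galt, Ione, Jade, Kent} — 6 in total.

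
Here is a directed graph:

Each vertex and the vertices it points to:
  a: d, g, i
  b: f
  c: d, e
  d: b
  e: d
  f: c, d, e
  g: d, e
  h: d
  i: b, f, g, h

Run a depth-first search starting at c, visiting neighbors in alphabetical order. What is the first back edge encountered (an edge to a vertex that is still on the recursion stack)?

f->c

DFS from c (visiting neighbors in alphabetical order); mark gray on enter, black on exit:
c gray
  d gray
    b gray
      f gray
        f→c: c is gray → back edge
First back edge: f → c.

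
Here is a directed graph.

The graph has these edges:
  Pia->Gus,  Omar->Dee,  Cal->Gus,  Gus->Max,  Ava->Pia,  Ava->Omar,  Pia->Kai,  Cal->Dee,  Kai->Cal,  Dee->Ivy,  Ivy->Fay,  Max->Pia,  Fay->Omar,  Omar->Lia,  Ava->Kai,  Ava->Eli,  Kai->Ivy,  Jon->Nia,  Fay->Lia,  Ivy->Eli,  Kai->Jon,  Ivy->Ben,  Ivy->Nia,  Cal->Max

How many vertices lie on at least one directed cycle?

9

A vertex is on a directed cycle iff it belongs to a strongly connected component of size ≥ 2 (or has a self-loop).
The vertices on cycles are {Cal, Dee, Fay, Gus, Ivy, Kai, Max, Pia, Omar} — 9 in total.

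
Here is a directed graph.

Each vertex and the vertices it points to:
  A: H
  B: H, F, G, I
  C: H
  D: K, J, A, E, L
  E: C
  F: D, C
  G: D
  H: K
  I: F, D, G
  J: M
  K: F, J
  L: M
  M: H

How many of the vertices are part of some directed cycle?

10

A vertex is on a directed cycle iff it belongs to a strongly connected component of size ≥ 2 (or has a self-loop).
The vertices on cycles are {A, C, D, E, F, H, J, K, L, M} — 10 in total.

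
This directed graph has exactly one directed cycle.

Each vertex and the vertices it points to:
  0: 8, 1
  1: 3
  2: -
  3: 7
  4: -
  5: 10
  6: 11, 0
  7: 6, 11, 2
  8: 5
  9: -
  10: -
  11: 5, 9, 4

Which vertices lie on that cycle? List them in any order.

DFS with gray/black marking from 7:
7 gray
  6 gray
    11 gray
      5 gray
        10 gray
        10 black
      5 black
      9 gray
      9 black
      4 gray
      4 black
    11 black
    0 gray
      8 gray
        8→5: 5 black — skip
      8 black
      1 gray
        3 gray
          3→7: 7 is gray → back edge
Back edge closes the cycle 7 → 6 → 0 → 1 → 3 → 7; its vertices are {0, 1, 3, 6, 7}.

0, 1, 3, 6, 7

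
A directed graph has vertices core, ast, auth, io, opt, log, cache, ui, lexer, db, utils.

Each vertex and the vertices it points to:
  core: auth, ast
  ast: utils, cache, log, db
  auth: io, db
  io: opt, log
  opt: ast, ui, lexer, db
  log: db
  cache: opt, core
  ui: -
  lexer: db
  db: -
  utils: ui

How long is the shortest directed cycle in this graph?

For each vertex v, BFS finds the shortest path from v back to v.
The shortest such closed walk is ast → cache → opt → ast, length 3.

3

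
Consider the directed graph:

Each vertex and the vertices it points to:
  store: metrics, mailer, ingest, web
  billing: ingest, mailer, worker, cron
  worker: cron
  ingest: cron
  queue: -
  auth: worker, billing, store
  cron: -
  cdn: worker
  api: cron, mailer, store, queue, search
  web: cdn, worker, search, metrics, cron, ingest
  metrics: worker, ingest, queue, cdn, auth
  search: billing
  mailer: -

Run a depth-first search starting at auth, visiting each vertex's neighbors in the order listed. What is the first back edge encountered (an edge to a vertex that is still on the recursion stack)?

DFS from auth (visiting each vertex's neighbors in the order listed); mark gray on enter, black on exit:
auth gray
  worker gray
    cron gray
    cron black
  worker black
  billing gray
    ingest gray
      ingest→cron: cron black — skip
    ingest black
    mailer gray
    mailer black
    billing→worker: worker black — skip
    billing→cron: cron black — skip
  billing black
  store gray
    metrics gray
      metrics→worker: worker black — skip
      metrics→ingest: ingest black — skip
      queue gray
      queue black
      cdn gray
        cdn→worker: worker black — skip
      cdn black
      metrics→auth: auth is gray → back edge
First back edge: metrics → auth.

metrics->auth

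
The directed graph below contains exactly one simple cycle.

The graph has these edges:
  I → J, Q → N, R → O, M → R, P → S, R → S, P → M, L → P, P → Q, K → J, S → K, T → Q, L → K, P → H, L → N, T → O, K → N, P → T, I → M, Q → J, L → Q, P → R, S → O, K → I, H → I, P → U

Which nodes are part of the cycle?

I, K, M, R, S

DFS with gray/black marking from M:
M gray
  R gray
    S gray
      K gray
        J gray
        J black
        I gray
          I→J: J black — skip
          I→M: M is gray → back edge
Back edge closes the cycle M → R → S → K → I → M; its vertices are {I, K, M, R, S}.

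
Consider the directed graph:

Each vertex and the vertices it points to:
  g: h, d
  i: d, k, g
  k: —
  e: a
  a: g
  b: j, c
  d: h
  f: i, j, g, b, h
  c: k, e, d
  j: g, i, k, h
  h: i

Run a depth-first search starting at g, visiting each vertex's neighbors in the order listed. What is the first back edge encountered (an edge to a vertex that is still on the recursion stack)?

DFS from g (visiting each vertex's neighbors in the order listed); mark gray on enter, black on exit:
g gray
  h gray
    i gray
      d gray
        d→h: h is gray → back edge
First back edge: d → h.

d->h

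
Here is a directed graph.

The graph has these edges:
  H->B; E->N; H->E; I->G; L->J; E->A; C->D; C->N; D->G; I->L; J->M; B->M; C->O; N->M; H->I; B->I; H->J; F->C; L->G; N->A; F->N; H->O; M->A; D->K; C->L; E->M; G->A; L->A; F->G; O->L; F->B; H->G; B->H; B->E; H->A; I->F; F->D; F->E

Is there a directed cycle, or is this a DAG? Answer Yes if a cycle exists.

Yes

DFS with white/gray/black marking, starting from E:
E gray
  N gray
    M gray
      A gray
      A black
    M black
    N→A: A black — skip
  N black
  E→M: M black — skip
  E→A: A black — skip
E black
B gray
  I gray
    G gray
      G→A: A black — skip
    G black
    F gray
      F→B: B is gray → back edge
Back edge found, so a cycle exists: B → I → F → B.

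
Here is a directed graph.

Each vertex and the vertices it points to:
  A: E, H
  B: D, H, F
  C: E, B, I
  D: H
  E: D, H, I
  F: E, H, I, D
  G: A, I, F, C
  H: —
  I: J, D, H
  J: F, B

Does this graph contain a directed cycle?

DFS with white/gray/black marking, starting from F:
F gray
  E gray
    D gray
      H gray
      H black
    D black
    E→H: H black — skip
    I gray
      J gray
        J→F: F is gray → back edge
Back edge found, so a cycle exists: F → E → I → J → F.

Yes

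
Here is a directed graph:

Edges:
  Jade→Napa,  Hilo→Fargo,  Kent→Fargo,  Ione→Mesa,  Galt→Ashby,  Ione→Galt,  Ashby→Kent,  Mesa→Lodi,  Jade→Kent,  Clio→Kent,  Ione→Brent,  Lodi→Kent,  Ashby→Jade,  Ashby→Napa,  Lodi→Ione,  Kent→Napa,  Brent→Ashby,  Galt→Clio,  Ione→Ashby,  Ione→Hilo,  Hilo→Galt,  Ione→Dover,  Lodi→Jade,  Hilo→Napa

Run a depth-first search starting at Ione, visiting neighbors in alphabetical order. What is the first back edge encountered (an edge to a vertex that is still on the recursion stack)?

DFS from Ione (visiting neighbors in alphabetical order); mark gray on enter, black on exit:
Ione gray
  Ashby gray
    Jade gray
      Kent gray
        Fargo gray
        Fargo black
        Napa gray
        Napa black
      Kent black
      Jade→Napa: Napa black — skip
    Jade black
    Ashby→Kent: Kent black — skip
    Ashby→Napa: Napa black — skip
  Ashby black
  Brent gray
    Brent→Ashby: Ashby black — skip
  Brent black
  Dover gray
  Dover black
  Galt gray
    Galt→Ashby: Ashby black — skip
    Clio gray
      Clio→Kent: Kent black — skip
    Clio black
  Galt black
  Hilo gray
    Hilo→Fargo: Fargo black — skip
    Hilo→Galt: Galt black — skip
    Hilo→Napa: Napa black — skip
  Hilo black
  Mesa gray
    Lodi gray
      Lodi→Ione: Ione is gray → back edge
First back edge: Lodi → Ione.

Lodi->Ione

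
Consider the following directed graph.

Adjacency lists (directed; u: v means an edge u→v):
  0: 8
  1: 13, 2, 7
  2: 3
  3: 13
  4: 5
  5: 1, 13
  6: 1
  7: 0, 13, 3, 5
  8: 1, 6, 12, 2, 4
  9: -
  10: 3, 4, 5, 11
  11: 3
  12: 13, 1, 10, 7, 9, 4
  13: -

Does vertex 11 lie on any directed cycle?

11 lies on a cycle iff there is a path from 11 back to itself.
Exploring from 11, it never reaches itself; equivalently, its strongly connected component is a singleton.

No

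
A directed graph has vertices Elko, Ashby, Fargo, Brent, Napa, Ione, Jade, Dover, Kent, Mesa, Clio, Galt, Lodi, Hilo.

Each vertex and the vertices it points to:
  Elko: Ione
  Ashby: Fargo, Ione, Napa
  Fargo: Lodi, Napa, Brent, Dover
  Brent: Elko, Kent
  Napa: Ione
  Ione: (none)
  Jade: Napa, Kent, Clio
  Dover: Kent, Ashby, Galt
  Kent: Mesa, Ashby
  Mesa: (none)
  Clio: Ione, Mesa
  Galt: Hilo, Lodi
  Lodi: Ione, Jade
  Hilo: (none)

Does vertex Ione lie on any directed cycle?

Ione lies on a cycle iff there is a path from Ione back to itself.
Exploring from Ione, it never reaches itself; equivalently, its strongly connected component is a singleton.

No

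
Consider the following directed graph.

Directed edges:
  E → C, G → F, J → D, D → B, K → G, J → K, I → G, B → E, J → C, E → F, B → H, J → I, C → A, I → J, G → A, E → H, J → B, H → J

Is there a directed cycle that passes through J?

Yes

J is on a cycle iff J can reach itself via ≥1 edge.
J → I → J — yes.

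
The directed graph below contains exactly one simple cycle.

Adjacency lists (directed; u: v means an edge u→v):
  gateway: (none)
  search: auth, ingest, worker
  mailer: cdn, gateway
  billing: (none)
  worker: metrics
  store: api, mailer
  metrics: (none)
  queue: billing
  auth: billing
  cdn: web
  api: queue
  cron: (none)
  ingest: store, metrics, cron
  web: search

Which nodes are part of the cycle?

cdn, web, store, ingest, mailer, search

DFS with gray/black marking from search:
search gray
  auth gray
    billing gray
    billing black
  auth black
  ingest gray
    store gray
      api gray
        queue gray
          queue→billing: billing black — skip
        queue black
      api black
      mailer gray
        cdn gray
          web gray
            web→search: search is gray → back edge
Back edge closes the cycle search → ingest → store → mailer → cdn → web → search; its vertices are {cdn, web, store, ingest, mailer, search}.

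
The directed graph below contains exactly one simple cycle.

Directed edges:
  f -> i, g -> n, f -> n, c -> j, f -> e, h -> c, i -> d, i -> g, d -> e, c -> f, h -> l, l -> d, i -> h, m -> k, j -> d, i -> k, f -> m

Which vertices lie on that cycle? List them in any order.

c, f, h, i

DFS with gray/black marking from h:
h gray
  c gray
    f gray
      i gray
        d gray
          e gray
          e black
        d black
        k gray
        k black
        i→h: h is gray → back edge
Back edge closes the cycle h → c → f → i → h; its vertices are {c, f, h, i}.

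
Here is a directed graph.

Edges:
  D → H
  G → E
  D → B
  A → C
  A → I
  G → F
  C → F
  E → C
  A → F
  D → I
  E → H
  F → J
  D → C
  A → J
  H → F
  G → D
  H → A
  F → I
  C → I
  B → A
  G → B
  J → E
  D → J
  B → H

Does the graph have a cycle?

Yes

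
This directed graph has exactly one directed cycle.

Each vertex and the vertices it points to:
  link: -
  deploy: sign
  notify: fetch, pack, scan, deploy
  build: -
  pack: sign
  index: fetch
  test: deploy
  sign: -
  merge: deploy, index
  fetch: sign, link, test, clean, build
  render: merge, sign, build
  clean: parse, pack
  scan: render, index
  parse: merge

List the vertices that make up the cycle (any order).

clean, fetch, index, merge, parse

DFS with gray/black marking from fetch:
fetch gray
  sign gray
  sign black
  link gray
  link black
  test gray
    deploy gray
      deploy→sign: sign black — skip
    deploy black
  test black
  clean gray
    parse gray
      merge gray
        merge→deploy: deploy black — skip
        index gray
          index→fetch: fetch is gray → back edge
Back edge closes the cycle fetch → clean → parse → merge → index → fetch; its vertices are {clean, fetch, index, merge, parse}.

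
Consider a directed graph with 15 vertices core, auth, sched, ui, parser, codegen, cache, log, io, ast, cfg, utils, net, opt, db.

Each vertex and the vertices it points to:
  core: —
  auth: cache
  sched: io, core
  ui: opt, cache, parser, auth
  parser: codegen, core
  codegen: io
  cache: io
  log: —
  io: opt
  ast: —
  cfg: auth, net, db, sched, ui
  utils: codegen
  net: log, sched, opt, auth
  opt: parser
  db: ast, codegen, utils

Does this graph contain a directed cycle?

DFS with white/gray/black marking, starting from io:
io gray
  opt gray
    parser gray
      codegen gray
        codegen→io: io is gray → back edge
Back edge found, so a cycle exists: io → opt → parser → codegen → io.

Yes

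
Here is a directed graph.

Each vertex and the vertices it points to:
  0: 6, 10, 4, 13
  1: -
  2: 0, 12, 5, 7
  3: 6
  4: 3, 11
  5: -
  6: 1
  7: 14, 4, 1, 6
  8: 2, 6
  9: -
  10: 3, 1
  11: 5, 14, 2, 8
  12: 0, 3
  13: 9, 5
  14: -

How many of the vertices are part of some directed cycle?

7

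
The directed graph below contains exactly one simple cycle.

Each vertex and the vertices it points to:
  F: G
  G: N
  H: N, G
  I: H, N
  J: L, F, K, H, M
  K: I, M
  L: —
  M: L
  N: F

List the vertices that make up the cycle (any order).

F, G, N

DFS with gray/black marking from F:
F gray
  G gray
    N gray
      N→F: F is gray → back edge
Back edge closes the cycle F → G → N → F; its vertices are {F, G, N}.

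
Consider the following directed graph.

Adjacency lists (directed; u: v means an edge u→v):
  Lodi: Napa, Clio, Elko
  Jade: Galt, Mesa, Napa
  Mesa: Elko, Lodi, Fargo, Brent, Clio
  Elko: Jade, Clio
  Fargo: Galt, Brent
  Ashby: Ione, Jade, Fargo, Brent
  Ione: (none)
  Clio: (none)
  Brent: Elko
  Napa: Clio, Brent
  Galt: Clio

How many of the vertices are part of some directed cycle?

7

A vertex is on a directed cycle iff it belongs to a strongly connected component of size ≥ 2 (or has a self-loop).
The vertices on cycles are {Elko, Jade, Lodi, Mesa, Napa, Brent, Fargo} — 7 in total.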